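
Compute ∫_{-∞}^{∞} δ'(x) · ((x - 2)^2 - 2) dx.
4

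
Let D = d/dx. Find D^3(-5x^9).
- 2520 x^{6}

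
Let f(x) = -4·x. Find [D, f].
-4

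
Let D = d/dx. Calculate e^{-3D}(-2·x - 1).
5 - 2 x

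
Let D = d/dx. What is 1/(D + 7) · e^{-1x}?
\frac{e^{- x}}{6}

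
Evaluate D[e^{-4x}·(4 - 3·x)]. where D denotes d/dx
\left(12 x - 19\right) e^{- 4 x}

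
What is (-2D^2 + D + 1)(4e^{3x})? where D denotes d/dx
- 56 e^{3 x}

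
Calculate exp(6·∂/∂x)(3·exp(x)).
3 e^{x + 6}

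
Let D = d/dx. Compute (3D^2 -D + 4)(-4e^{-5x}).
- 336 e^{- 5 x}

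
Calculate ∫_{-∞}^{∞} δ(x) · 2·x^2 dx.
0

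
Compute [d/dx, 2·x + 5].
2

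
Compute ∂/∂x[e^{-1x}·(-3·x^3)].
3 x^{2} \left(x - 3\right) e^{- x}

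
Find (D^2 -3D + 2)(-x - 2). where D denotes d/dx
- 2 x - 1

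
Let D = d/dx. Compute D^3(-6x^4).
- 144 x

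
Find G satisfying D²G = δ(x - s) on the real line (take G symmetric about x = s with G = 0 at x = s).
\frac{|x - s|}{2}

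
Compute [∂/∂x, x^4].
4 x^{3}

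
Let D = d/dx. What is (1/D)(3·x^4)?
\frac{3 x^{5}}{5}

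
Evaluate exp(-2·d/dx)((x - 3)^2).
x^{2} - 10 x + 25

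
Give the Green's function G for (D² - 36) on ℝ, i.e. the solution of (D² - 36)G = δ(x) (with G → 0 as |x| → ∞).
-\frac{e^{-6|x|}}{12}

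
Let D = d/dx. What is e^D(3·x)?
3 x + 3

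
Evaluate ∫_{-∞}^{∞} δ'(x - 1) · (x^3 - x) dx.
-2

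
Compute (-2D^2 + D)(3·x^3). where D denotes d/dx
9 x \left(x - 4\right)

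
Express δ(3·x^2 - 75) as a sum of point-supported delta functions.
\frac{\delta(x - 5) + \delta(x + 5)}{30}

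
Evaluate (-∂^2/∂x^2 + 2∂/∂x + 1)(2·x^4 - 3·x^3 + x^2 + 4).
2 x^{4} + 13 x^{3} - 41 x^{2} + 22 x + 2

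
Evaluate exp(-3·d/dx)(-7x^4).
- 7 x^{4} + 84 x^{3} - 378 x^{2} + 756 x - 567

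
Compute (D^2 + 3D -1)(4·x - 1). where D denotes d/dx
13 - 4 x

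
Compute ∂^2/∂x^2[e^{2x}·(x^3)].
2 x \left(2 x^{2} + 6 x + 3\right) e^{2 x}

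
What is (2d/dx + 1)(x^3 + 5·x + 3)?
x^{3} + 6 x^{2} + 5 x + 13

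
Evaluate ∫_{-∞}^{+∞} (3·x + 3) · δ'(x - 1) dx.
-3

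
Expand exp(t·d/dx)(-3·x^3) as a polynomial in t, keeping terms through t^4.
- 3 t^{3} - 9 t^{2} x - 9 t x^{2} - 3 x^{3}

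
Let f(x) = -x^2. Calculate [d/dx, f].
- 2 x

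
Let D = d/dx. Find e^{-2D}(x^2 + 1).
x^{2} - 4 x + 5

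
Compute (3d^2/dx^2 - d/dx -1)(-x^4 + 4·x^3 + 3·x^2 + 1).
x^{4} - 51 x^{2} + 66 x + 17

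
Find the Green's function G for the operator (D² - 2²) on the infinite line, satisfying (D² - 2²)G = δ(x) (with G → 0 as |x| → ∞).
-\frac{e^{-2|x|}}{4}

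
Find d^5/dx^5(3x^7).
7560 x^{2}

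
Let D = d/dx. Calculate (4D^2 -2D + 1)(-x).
2 - x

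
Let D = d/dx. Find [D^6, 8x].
48D^{5}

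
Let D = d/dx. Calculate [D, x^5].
5 x^{4}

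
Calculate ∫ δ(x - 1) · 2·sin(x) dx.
2 \sin{\left(1 \right)}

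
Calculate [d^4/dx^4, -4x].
-16\frac{d^{3}}{dx^{3}}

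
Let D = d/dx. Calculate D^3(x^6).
120 x^{3}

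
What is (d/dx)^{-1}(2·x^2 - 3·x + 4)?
\frac{2 x^{3}}{3} - \frac{3 x^{2}}{2} + 4 x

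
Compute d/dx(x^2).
2 x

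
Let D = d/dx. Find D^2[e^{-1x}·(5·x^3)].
5 x \left(x^{2} - 6 x + 6\right) e^{- x}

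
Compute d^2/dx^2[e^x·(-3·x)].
3 \left(- x - 2\right) e^{x}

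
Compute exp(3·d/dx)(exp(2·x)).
e^{2 x + 6}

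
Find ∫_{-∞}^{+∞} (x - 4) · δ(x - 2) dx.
-2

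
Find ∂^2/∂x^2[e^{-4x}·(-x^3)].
2 x \left(- 8 x^{2} + 12 x - 3\right) e^{- 4 x}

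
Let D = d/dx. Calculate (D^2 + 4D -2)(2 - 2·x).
4 x - 12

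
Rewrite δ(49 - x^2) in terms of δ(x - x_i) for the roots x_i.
\frac{\delta(x - 7) + \delta(x + 7)}{14}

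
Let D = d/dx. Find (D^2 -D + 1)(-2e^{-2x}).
- 14 e^{- 2 x}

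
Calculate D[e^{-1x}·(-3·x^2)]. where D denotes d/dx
3 x \left(x - 2\right) e^{- x}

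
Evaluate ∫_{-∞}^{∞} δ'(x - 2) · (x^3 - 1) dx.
-12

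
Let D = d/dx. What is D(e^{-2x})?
- 2 e^{- 2 x}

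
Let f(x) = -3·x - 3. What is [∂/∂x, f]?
-3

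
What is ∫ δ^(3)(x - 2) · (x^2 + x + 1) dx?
0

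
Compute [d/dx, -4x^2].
- 8 x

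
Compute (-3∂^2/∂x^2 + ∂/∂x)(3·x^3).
9 x \left(x - 6\right)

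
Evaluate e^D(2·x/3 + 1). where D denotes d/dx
\frac{2 x}{3} + \frac{5}{3}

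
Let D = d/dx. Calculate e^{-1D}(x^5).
x^{5} - 5 x^{4} + 10 x^{3} - 10 x^{2} + 5 x - 1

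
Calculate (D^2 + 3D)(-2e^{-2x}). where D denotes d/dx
4 e^{- 2 x}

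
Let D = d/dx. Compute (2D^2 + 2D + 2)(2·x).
4 x + 4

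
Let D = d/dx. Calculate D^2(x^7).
42 x^{5}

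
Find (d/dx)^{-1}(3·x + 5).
\frac{3 x^{2}}{2} + 5 x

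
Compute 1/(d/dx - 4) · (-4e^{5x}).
- 4 e^{5 x}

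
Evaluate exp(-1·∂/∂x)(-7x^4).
- 7 x^{4} + 28 x^{3} - 42 x^{2} + 28 x - 7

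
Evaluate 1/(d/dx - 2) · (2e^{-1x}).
- \frac{2 e^{- x}}{3}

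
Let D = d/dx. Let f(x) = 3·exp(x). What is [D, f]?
3 e^{x}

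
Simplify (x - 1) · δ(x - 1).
0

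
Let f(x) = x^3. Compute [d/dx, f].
3 x^{2}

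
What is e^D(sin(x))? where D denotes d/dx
\sin{\left(x + 1 \right)}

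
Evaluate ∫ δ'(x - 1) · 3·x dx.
-3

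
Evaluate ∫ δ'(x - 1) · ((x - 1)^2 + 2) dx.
0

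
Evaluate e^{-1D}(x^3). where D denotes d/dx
x^{3} - 3 x^{2} + 3 x - 1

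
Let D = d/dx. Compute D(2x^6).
12 x^{5}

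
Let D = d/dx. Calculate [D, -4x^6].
- 24 x^{5}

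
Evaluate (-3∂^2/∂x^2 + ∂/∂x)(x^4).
4 x^{2} \left(x - 9\right)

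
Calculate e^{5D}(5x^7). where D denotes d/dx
5 x^{7} + 175 x^{6} + 2625 x^{5} + 21875 x^{4} + 109375 x^{3} + 328125 x^{2} + 546875 x + 390625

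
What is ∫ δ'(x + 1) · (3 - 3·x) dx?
3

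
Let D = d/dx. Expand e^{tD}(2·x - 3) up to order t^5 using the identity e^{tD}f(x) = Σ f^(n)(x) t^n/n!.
2 t + 2 x - 3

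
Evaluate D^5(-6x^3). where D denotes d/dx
0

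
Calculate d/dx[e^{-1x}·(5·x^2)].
5 x \left(2 - x\right) e^{- x}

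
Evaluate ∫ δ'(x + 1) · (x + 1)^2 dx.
0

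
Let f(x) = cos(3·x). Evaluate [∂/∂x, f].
- 3 \sin{\left(3 x \right)}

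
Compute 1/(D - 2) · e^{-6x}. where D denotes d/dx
- \frac{e^{- 6 x}}{8}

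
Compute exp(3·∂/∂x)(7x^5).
7 x^{5} + 105 x^{4} + 630 x^{3} + 1890 x^{2} + 2835 x + 1701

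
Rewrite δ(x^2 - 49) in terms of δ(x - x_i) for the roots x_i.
\frac{\delta(x - 7) + \delta(x + 7)}{14}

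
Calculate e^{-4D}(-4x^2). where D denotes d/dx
- 4 x^{2} + 32 x - 64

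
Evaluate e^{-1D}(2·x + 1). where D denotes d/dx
2 x - 1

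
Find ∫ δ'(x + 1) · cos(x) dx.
- \sin{\left(1 \right)}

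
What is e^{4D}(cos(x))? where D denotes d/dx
\cos{\left(x + 4 \right)}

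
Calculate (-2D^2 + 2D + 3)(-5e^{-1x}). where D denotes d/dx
5 e^{- x}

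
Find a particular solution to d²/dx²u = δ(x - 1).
\frac{|x - 1|}{2}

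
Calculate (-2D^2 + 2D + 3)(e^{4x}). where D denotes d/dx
- 21 e^{4 x}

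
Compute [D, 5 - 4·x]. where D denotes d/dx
-4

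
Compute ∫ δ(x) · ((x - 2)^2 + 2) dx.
6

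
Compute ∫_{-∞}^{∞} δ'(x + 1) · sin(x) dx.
- \cos{\left(1 \right)}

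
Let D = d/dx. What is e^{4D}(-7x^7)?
- 7 x^{7} - 196 x^{6} - 2352 x^{5} - 15680 x^{4} - 62720 x^{3} - 150528 x^{2} - 200704 x - 114688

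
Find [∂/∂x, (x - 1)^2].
2 x - 2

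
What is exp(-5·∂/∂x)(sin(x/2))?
\sin{\left(\frac{x}{2} - \frac{5}{2} \right)}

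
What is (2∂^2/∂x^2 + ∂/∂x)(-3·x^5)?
15 x^{3} \left(- x - 8\right)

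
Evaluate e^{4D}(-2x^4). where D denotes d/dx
- 2 x^{4} - 32 x^{3} - 192 x^{2} - 512 x - 512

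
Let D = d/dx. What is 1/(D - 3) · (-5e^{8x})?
- e^{8 x}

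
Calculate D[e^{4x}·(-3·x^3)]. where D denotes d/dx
x^{2} \left(- 12 x - 9\right) e^{4 x}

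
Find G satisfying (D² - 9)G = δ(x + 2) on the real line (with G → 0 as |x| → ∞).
-\frac{e^{-3|x + 2|}}{6}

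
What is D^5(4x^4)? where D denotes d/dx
0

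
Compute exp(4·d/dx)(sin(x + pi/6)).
\sin{\left(x + \frac{\pi}{6} + 4 \right)}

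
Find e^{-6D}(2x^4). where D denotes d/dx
2 x^{4} - 48 x^{3} + 432 x^{2} - 1728 x + 2592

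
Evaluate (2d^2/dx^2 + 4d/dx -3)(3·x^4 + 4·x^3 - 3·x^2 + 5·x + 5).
- 9 x^{4} + 36 x^{3} + 129 x^{2} + 9 x - 7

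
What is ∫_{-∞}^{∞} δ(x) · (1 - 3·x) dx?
1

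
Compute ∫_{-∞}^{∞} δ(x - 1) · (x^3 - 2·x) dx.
-1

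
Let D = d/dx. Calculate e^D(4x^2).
4 x^{2} + 8 x + 4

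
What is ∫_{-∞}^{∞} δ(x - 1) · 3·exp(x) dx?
3 e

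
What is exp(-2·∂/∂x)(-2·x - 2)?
2 - 2 x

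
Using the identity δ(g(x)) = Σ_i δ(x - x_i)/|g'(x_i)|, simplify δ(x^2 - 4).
\frac{\delta(x + 2) + \delta(x - 2)}{4}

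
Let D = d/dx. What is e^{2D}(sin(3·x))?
\sin{\left(3 x + 6 \right)}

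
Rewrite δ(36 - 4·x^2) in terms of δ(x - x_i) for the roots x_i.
\frac{\delta(x - 3) + \delta(x + 3)}{24}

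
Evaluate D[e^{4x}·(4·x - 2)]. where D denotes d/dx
\left(16 x - 4\right) e^{4 x}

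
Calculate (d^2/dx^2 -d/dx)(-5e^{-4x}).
- 100 e^{- 4 x}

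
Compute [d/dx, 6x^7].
42 x^{6}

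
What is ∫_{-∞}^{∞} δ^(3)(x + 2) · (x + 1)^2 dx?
0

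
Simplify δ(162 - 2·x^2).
\frac{\delta(x - 9) + \delta(x + 9)}{36}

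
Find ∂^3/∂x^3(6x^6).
720 x^{3}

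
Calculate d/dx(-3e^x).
- 3 e^{x}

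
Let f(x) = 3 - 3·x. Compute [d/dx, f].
-3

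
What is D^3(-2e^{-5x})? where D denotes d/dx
250 e^{- 5 x}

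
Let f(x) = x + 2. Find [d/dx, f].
1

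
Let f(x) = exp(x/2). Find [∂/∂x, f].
\frac{e^{\frac{x}{2}}}{2}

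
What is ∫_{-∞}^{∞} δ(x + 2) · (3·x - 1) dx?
-7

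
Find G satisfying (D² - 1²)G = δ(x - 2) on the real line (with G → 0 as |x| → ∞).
-\frac{e^{-|x - 2|}}{2}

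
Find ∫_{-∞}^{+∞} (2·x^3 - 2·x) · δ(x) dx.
0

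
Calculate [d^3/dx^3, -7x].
-21\frac{d^{2}}{dx^{2}}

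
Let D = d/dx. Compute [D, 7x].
7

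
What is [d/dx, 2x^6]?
12 x^{5}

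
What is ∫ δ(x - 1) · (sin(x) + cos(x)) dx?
\cos{\left(1 \right)} + \sin{\left(1 \right)}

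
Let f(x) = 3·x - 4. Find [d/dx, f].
3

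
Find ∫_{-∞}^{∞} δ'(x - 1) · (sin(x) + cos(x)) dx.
- \cos{\left(1 \right)} + \sin{\left(1 \right)}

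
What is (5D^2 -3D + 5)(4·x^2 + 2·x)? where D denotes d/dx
20 x^{2} - 14 x + 34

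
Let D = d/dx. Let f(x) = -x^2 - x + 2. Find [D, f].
- 2 x - 1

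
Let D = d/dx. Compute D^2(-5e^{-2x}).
- 20 e^{- 2 x}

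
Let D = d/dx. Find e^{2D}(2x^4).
2 x^{4} + 16 x^{3} + 48 x^{2} + 64 x + 32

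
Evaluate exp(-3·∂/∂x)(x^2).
x^{2} - 6 x + 9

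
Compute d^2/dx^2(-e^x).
- e^{x}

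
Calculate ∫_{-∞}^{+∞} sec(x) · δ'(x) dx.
0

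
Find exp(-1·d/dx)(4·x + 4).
4 x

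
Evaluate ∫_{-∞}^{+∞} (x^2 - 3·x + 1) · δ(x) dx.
1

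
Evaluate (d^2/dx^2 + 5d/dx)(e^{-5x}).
0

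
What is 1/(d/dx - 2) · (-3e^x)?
3 e^{x}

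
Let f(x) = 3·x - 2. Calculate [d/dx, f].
3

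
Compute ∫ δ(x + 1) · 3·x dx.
-3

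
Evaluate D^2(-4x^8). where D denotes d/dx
- 224 x^{6}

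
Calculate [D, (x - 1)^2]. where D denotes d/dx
2 x - 2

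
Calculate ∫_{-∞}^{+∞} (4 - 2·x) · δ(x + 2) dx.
8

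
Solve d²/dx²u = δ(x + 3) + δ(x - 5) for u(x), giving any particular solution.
\frac{|x + 3|}{2} + \frac{|x - 5|}{2}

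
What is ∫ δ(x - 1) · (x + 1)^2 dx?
4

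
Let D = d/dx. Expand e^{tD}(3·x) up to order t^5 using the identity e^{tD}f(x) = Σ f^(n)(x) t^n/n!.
3 t + 3 x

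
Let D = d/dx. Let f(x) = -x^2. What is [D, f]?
- 2 x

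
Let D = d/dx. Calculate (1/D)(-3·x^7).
- \frac{3 x^{8}}{8}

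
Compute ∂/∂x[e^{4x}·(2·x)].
\left(8 x + 2\right) e^{4 x}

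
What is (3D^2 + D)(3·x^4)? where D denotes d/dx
12 x^{2} \left(x + 9\right)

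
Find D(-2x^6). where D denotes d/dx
- 12 x^{5}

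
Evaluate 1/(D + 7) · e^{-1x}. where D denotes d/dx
\frac{e^{- x}}{6}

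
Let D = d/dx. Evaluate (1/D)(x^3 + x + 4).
\frac{x^{4}}{4} + \frac{x^{2}}{2} + 4 x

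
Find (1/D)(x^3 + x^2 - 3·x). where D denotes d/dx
\frac{x^{4}}{4} + \frac{x^{3}}{3} - \frac{3 x^{2}}{2}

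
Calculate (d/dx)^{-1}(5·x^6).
\frac{5 x^{7}}{7}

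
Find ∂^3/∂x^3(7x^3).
42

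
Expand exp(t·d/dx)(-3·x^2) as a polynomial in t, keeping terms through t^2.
- 3 t^{2} - 6 t x - 3 x^{2}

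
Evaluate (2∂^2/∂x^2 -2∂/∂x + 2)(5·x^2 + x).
10 x^{2} - 18 x + 18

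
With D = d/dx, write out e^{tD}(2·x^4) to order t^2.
2 x^{2} \left(6 t^{2} + 4 t x + x^{2}\right)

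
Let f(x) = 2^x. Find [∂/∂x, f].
2^{x} \log{\left(2 \right)}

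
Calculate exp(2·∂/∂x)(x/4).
\frac{x}{4} + \frac{1}{2}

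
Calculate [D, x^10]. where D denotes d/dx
10 x^{9}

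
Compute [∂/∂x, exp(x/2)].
\frac{e^{\frac{x}{2}}}{2}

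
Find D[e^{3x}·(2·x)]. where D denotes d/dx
\left(6 x + 2\right) e^{3 x}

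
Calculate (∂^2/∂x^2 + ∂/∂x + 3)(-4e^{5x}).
- 132 e^{5 x}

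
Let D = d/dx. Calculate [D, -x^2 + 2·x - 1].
2 - 2 x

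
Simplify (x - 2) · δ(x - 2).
0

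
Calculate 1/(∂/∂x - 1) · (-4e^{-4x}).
\frac{4 e^{- 4 x}}{5}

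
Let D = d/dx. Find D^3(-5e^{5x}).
- 625 e^{5 x}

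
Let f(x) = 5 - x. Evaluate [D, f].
-1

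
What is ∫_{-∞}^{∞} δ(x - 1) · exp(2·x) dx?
e^{2}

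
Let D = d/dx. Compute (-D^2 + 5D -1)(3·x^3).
3 x \left(- x^{2} + 15 x - 6\right)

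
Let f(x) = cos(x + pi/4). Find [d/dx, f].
- \sin{\left(x + \frac{\pi}{4} \right)}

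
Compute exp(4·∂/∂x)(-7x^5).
- 7 x^{5} - 140 x^{4} - 1120 x^{3} - 4480 x^{2} - 8960 x - 7168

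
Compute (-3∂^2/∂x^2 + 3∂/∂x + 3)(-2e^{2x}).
6 e^{2 x}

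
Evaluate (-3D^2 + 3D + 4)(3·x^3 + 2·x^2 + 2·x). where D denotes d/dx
12 x^{3} + 35 x^{2} - 34 x - 6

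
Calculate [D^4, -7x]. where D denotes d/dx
-28D^{3}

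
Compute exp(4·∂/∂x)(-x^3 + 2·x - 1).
- x^{3} - 12 x^{2} - 46 x - 57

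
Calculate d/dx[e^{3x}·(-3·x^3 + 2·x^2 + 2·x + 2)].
\left(- 9 x^{3} - 3 x^{2} + 10 x + 8\right) e^{3 x}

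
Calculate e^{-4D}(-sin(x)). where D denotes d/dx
- \sin{\left(x - 4 \right)}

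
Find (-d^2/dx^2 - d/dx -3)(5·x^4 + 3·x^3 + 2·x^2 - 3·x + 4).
- 15 x^{4} - 29 x^{3} - 75 x^{2} - 13 x - 13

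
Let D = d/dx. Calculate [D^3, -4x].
-12D^{2}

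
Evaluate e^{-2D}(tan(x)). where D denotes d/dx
\tan{\left(x - 2 \right)}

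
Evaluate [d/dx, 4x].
4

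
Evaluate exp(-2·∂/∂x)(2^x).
2^{x - 2}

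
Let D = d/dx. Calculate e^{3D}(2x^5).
2 x^{5} + 30 x^{4} + 180 x^{3} + 540 x^{2} + 810 x + 486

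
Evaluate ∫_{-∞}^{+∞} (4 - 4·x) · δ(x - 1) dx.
0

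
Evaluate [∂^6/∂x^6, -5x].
-30\frac{d^{5}}{dx^{5}}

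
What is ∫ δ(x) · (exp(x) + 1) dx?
2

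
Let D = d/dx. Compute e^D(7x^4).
7 x^{4} + 28 x^{3} + 42 x^{2} + 28 x + 7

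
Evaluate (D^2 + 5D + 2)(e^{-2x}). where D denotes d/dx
- 4 e^{- 2 x}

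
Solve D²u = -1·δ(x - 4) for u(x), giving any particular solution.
-\frac{|x - 4|}{2}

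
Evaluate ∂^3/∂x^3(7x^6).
840 x^{3}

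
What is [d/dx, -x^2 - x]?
- 2 x - 1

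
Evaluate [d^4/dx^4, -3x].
-12\frac{d^{3}}{dx^{3}}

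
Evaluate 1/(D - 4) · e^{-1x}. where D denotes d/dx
- \frac{e^{- x}}{5}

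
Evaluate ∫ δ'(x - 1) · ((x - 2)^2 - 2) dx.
2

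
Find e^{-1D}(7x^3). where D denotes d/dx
7 x^{3} - 21 x^{2} + 21 x - 7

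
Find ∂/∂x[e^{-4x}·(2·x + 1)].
2 \left(- 4 x - 1\right) e^{- 4 x}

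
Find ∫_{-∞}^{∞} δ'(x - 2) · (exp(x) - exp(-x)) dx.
- 2 \cosh{\left(2 \right)}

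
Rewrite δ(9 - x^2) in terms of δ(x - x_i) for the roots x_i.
\frac{\delta(x - 3) + \delta(x + 3)}{6}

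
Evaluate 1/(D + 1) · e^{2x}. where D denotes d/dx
\frac{e^{2 x}}{3}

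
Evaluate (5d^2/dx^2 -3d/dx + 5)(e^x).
7 e^{x}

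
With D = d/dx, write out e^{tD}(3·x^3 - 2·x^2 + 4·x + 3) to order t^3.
3 t^{3} + t^{2} \left(9 x - 2\right) + t \left(9 x^{2} - 4 x + 4\right) + 3 x^{3} - 2 x^{2} + 4 x + 3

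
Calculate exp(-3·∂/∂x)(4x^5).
4 x^{5} - 60 x^{4} + 360 x^{3} - 1080 x^{2} + 1620 x - 972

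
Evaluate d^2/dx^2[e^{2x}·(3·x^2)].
\left(12 x^{2} + 24 x + 6\right) e^{2 x}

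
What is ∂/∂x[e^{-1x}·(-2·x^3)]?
2 x^{2} \left(x - 3\right) e^{- x}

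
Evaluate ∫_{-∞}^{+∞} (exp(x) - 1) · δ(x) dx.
0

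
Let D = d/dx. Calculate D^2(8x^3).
48 x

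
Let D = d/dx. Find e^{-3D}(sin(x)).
\sin{\left(x - 3 \right)}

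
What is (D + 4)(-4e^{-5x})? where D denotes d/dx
4 e^{- 5 x}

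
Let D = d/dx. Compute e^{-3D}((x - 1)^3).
x^{3} - 12 x^{2} + 48 x - 64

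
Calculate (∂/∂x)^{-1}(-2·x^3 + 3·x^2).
- \frac{x^{4}}{2} + x^{3}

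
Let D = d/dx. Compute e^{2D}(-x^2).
- x^{2} - 4 x - 4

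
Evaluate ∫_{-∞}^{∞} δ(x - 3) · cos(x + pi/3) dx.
\cos{\left(\frac{\pi}{3} + 3 \right)}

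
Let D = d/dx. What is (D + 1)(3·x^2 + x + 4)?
3 x^{2} + 7 x + 5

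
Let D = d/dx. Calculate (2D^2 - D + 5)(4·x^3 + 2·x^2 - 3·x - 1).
20 x^{3} - 2 x^{2} + 29 x + 6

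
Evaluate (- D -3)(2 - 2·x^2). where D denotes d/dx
6 x^{2} + 4 x - 6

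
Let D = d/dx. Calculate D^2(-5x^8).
- 280 x^{6}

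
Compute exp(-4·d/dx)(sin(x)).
\sin{\left(x - 4 \right)}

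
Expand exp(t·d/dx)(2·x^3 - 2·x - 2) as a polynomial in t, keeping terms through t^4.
2 t^{3} + 6 t^{2} x + 2 t \left(3 x^{2} - 1\right) + 2 x^{3} - 2 x - 2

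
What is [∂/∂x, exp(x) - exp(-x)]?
2 \cosh{\left(x \right)}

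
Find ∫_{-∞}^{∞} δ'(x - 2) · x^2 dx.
-4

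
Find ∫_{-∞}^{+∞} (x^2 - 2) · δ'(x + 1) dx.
2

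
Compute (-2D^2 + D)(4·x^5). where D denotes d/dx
20 x^{3} \left(x - 8\right)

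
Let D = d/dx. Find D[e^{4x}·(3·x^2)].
6 x \left(2 x + 1\right) e^{4 x}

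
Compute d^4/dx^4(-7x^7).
- 5880 x^{3}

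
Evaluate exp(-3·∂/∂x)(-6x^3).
- 6 x^{3} + 54 x^{2} - 162 x + 162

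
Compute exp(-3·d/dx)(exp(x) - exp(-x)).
- e^{3 - x} + e^{x - 3}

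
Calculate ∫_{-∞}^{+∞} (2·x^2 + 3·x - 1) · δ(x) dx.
-1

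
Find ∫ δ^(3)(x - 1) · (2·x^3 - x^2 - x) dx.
-12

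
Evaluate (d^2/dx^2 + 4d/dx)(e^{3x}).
21 e^{3 x}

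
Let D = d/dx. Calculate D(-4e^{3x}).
- 12 e^{3 x}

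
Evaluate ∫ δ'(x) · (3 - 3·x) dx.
3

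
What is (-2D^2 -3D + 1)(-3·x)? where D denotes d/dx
9 - 3 x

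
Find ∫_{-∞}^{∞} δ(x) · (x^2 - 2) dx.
-2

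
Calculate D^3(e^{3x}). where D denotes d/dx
27 e^{3 x}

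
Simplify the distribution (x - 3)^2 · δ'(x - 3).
0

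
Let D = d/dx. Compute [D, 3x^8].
24 x^{7}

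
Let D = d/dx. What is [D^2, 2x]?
4D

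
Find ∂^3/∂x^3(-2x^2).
0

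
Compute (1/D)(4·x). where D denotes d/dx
2 x^{2}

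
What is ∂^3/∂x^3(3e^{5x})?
375 e^{5 x}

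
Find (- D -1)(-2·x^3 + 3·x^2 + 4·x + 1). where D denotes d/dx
2 x^{3} + 3 x^{2} - 10 x - 5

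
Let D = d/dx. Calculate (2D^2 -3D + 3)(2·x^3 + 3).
6 x^{3} - 18 x^{2} + 24 x + 9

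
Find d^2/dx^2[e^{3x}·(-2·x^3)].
- 6 x \left(3 x^{2} + 6 x + 2\right) e^{3 x}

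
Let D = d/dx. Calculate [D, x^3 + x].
3 x^{2} + 1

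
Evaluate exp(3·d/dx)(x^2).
x^{2} + 6 x + 9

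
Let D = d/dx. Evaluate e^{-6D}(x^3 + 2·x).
x^{3} - 18 x^{2} + 110 x - 228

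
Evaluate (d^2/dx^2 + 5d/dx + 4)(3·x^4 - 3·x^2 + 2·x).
12 x^{4} + 60 x^{3} + 24 x^{2} - 22 x + 4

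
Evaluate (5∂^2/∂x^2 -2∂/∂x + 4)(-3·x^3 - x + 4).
- 12 x^{3} + 18 x^{2} - 94 x + 18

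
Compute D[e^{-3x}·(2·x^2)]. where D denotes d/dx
2 x \left(2 - 3 x\right) e^{- 3 x}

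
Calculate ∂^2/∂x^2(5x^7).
210 x^{5}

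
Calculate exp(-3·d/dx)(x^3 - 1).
x^{3} - 9 x^{2} + 27 x - 28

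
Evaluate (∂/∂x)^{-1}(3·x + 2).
\frac{3 x^{2}}{2} + 2 x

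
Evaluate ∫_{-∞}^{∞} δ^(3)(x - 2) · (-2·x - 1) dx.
0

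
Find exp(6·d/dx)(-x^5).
- x^{5} - 30 x^{4} - 360 x^{3} - 2160 x^{2} - 6480 x - 7776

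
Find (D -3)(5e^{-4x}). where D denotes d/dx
- 35 e^{- 4 x}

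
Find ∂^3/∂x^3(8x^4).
192 x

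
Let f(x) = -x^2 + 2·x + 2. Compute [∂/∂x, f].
2 - 2 x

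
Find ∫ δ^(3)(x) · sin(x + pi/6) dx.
\frac{\sqrt{3}}{2}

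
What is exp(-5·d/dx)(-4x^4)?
- 4 x^{4} + 80 x^{3} - 600 x^{2} + 2000 x - 2500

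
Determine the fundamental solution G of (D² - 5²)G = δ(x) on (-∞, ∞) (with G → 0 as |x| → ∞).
-\frac{e^{-5|x|}}{10}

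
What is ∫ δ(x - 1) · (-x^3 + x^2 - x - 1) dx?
-2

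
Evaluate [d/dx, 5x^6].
30 x^{5}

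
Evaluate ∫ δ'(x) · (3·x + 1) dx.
-3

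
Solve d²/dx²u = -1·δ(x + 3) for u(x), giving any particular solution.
-\frac{|x + 3|}{2}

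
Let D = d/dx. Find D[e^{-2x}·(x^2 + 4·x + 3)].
2 \left(- x^{2} - 3 x - 1\right) e^{- 2 x}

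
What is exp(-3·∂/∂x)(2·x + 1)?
2 x - 5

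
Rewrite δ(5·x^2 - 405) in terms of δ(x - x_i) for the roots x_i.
\frac{\delta(x - 9) + \delta(x + 9)}{90}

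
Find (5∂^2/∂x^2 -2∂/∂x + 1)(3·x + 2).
3 x - 4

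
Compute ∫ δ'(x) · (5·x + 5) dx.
-5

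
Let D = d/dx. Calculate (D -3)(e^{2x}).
- e^{2 x}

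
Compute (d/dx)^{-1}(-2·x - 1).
- x^{2} - x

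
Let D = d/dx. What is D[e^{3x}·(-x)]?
\left(- 3 x - 1\right) e^{3 x}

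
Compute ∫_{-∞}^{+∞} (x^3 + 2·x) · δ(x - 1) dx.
3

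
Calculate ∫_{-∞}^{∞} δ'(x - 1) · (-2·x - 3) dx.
2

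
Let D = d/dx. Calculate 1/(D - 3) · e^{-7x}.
- \frac{e^{- 7 x}}{10}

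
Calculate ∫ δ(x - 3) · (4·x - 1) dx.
11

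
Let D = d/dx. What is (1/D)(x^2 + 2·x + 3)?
\frac{x^{3}}{3} + x^{2} + 3 x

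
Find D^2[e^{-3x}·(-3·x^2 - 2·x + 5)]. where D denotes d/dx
3 \left(- 9 x^{2} + 6 x + 17\right) e^{- 3 x}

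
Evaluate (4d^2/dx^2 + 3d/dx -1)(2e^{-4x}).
102 e^{- 4 x}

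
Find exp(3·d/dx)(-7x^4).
- 7 x^{4} - 84 x^{3} - 378 x^{2} - 756 x - 567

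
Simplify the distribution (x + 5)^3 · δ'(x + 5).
0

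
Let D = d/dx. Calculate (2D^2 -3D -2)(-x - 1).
2 x + 5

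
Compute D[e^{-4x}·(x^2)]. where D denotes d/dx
2 x \left(1 - 2 x\right) e^{- 4 x}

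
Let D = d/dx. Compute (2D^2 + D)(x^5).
5 x^{3} \left(x + 8\right)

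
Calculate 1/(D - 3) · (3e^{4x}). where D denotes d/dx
3 e^{4 x}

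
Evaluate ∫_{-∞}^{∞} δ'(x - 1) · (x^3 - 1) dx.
-3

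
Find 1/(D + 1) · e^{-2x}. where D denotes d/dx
- e^{- 2 x}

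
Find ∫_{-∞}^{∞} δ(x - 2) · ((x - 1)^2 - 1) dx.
0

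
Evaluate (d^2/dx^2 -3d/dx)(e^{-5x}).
40 e^{- 5 x}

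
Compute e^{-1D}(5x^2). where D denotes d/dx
5 x^{2} - 10 x + 5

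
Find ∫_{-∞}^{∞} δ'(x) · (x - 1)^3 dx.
-3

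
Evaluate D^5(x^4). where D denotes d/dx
0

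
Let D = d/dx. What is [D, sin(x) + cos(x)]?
- \sin{\left(x \right)} + \cos{\left(x \right)}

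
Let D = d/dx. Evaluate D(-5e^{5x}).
- 25 e^{5 x}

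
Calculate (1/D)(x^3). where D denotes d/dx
\frac{x^{4}}{4}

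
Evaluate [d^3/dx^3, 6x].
18\frac{d^{2}}{dx^{2}}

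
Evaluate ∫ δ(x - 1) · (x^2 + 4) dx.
5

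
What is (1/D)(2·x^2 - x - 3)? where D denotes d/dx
\frac{2 x^{3}}{3} - \frac{x^{2}}{2} - 3 x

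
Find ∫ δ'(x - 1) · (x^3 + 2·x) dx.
-5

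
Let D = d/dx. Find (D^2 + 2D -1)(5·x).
10 - 5 x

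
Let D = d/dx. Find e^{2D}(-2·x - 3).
- 2 x - 7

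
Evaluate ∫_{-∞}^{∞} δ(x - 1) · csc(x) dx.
\csc{\left(1 \right)}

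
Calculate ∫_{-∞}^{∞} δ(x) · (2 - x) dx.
2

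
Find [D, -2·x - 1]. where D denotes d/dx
-2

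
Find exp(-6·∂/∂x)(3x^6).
3 x^{6} - 108 x^{5} + 1620 x^{4} - 12960 x^{3} + 58320 x^{2} - 139968 x + 139968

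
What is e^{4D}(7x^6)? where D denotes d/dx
7 x^{6} + 168 x^{5} + 1680 x^{4} + 8960 x^{3} + 26880 x^{2} + 43008 x + 28672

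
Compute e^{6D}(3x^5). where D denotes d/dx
3 x^{5} + 90 x^{4} + 1080 x^{3} + 6480 x^{2} + 19440 x + 23328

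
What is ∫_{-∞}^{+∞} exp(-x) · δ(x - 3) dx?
e^{-3}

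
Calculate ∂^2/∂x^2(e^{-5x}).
25 e^{- 5 x}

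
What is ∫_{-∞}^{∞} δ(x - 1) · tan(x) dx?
\tan{\left(1 \right)}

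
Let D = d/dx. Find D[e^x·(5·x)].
5 \left(x + 1\right) e^{x}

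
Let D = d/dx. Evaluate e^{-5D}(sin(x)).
\sin{\left(x - 5 \right)}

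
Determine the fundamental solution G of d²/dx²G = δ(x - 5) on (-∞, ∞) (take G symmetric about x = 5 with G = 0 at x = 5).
\frac{|x - 5|}{2}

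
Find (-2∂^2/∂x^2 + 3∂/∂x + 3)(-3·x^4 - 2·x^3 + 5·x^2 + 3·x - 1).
- 9 x^{4} - 42 x^{3} + 69 x^{2} + 63 x - 14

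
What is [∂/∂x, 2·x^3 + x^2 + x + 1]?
6 x^{2} + 2 x + 1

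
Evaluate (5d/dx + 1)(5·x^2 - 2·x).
5 x^{2} + 48 x - 10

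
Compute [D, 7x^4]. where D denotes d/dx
28 x^{3}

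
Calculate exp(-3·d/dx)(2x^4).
2 x^{4} - 24 x^{3} + 108 x^{2} - 216 x + 162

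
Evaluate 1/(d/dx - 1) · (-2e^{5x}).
- \frac{e^{5 x}}{2}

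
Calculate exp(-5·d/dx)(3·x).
3 x - 15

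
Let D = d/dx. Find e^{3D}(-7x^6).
- 7 x^{6} - 126 x^{5} - 945 x^{4} - 3780 x^{3} - 8505 x^{2} - 10206 x - 5103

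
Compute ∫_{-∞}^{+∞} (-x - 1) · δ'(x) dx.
1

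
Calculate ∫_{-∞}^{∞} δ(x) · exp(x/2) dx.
1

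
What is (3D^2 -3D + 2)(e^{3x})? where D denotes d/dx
20 e^{3 x}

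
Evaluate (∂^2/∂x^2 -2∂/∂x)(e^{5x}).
15 e^{5 x}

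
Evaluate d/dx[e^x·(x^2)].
x \left(x + 2\right) e^{x}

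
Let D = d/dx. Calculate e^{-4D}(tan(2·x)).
\tan{\left(2 x - 8 \right)}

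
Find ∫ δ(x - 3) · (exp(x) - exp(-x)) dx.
2 \sinh{\left(3 \right)}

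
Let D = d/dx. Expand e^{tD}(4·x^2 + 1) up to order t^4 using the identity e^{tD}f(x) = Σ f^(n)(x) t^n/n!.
4 t^{2} + 8 t x + 4 x^{2} + 1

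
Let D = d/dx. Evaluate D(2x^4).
8 x^{3}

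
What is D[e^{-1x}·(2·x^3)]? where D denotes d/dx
2 x^{2} \left(3 - x\right) e^{- x}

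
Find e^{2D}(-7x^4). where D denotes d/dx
- 7 x^{4} - 56 x^{3} - 168 x^{2} - 224 x - 112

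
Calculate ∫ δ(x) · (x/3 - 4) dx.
-4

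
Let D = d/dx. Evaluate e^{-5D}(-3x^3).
- 3 x^{3} + 45 x^{2} - 225 x + 375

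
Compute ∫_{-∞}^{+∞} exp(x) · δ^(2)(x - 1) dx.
e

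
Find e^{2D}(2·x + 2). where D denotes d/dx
2 x + 6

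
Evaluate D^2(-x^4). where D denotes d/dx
- 12 x^{2}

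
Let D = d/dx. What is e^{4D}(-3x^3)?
- 3 x^{3} - 36 x^{2} - 144 x - 192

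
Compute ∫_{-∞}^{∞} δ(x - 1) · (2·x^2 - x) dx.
1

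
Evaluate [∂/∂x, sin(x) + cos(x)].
- \sin{\left(x \right)} + \cos{\left(x \right)}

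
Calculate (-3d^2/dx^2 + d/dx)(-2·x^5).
10 x^{3} \left(12 - x\right)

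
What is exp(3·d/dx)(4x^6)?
4 x^{6} + 72 x^{5} + 540 x^{4} + 2160 x^{3} + 4860 x^{2} + 5832 x + 2916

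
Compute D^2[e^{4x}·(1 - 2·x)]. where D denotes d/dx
- 32 x e^{4 x}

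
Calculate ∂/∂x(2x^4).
8 x^{3}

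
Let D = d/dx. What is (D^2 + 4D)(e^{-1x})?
- 3 e^{- x}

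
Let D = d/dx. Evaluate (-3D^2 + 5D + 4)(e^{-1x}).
- 4 e^{- x}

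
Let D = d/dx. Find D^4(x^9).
3024 x^{5}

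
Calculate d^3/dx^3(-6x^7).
- 1260 x^{4}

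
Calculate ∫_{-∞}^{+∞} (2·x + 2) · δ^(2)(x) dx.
0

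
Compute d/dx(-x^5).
- 5 x^{4}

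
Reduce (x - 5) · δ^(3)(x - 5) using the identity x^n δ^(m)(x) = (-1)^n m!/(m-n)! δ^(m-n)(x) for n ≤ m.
-3\delta^{(2)}(x - 5)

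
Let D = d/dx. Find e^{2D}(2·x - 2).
2 x + 2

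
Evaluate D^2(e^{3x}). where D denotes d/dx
9 e^{3 x}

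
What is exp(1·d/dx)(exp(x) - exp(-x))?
2 \sinh{\left(x + 1 \right)}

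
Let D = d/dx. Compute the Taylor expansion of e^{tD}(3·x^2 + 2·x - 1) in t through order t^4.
3 t^{2} + 2 t \left(3 x + 1\right) + 3 x^{2} + 2 x - 1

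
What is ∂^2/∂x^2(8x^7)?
336 x^{5}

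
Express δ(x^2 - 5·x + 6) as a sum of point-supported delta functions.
\frac{\delta(x - 2) + \delta(x - 3)}{1}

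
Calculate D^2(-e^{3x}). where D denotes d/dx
- 9 e^{3 x}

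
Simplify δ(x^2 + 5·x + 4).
\frac{\delta(x + 1) + \delta(x + 4)}{3}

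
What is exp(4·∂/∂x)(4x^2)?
4 x^{2} + 32 x + 64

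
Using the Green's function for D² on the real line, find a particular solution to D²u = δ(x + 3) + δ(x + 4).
\frac{|x + 3|}{2} + \frac{|x + 4|}{2}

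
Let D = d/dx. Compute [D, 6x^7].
42 x^{6}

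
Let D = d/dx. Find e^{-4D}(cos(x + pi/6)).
\cos{\left(x - 4 + \frac{\pi}{6} \right)}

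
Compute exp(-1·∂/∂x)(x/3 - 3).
\frac{x}{3} - \frac{10}{3}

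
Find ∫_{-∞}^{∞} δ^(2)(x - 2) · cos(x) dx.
- \cos{\left(2 \right)}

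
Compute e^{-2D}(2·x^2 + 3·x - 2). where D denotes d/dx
x \left(2 x - 5\right)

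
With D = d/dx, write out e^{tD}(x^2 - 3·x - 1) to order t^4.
t^{2} + t \left(2 x - 3\right) + x^{2} - 3 x - 1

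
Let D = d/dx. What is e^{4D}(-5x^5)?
- 5 x^{5} - 100 x^{4} - 800 x^{3} - 3200 x^{2} - 6400 x - 5120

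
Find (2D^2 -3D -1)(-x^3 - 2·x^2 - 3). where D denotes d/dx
x^{3} + 11 x^{2} - 5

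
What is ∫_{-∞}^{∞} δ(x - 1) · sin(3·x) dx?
\sin{\left(3 \right)}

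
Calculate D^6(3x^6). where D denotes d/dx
2160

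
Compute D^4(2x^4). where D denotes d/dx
48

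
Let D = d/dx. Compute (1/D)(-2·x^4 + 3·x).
- \frac{2 x^{5}}{5} + \frac{3 x^{2}}{2}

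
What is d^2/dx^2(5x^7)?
210 x^{5}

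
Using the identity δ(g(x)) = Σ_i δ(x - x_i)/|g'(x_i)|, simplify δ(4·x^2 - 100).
\frac{\delta(x - 5) + \delta(x + 5)}{40}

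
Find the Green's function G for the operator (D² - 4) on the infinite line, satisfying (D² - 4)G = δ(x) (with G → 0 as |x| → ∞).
-\frac{e^{-2|x|}}{4}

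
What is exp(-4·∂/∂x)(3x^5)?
3 x^{5} - 60 x^{4} + 480 x^{3} - 1920 x^{2} + 3840 x - 3072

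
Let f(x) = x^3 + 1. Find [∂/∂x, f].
3 x^{2}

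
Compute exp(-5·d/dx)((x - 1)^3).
x^{3} - 18 x^{2} + 108 x - 216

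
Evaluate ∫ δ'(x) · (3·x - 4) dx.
-3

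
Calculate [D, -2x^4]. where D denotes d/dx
- 8 x^{3}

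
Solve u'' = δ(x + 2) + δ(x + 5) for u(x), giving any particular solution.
\frac{|x + 2|}{2} + \frac{|x + 5|}{2}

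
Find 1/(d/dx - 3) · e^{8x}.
\frac{e^{8 x}}{5}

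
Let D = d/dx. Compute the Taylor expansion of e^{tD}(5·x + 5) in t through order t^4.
5 t + 5 x + 5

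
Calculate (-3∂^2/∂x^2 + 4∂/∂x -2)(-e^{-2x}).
22 e^{- 2 x}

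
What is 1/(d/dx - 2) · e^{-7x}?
- \frac{e^{- 7 x}}{9}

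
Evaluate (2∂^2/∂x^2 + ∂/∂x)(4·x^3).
12 x \left(x + 4\right)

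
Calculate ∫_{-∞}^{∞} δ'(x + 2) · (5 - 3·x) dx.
3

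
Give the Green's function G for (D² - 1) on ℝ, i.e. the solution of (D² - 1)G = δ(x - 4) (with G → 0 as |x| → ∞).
-\frac{e^{-|x - 4|}}{2}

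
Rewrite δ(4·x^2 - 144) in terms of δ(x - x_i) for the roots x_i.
\frac{\delta(x - 6) + \delta(x + 6)}{48}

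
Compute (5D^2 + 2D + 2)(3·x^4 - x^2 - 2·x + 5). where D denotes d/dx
6 x^{4} + 24 x^{3} + 178 x^{2} - 8 x - 4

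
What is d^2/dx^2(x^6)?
30 x^{4}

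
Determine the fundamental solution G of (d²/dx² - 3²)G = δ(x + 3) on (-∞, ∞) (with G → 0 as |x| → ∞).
-\frac{e^{-3|x + 3|}}{6}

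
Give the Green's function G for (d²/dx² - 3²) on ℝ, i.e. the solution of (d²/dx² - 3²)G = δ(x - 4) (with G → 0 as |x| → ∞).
-\frac{e^{-3|x - 4|}}{6}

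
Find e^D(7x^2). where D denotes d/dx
7 x^{2} + 14 x + 7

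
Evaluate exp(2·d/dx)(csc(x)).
\csc{\left(x + 2 \right)}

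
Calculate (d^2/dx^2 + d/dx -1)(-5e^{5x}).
- 145 e^{5 x}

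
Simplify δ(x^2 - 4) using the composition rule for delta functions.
\frac{\delta(x - 2) + \delta(x + 2)}{4}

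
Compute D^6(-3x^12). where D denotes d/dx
- 1995840 x^{6}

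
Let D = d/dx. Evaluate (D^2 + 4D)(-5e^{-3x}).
15 e^{- 3 x}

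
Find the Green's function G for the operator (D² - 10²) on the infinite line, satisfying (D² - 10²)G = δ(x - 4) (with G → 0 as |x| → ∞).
-\frac{e^{-10|x - 4|}}{20}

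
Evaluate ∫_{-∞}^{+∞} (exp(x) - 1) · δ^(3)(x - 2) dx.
- e^{2}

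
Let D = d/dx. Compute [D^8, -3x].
-24D^{7}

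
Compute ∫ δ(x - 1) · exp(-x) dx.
e^{-1}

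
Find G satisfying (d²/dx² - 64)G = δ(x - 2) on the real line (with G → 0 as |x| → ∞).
-\frac{e^{-8|x - 2|}}{16}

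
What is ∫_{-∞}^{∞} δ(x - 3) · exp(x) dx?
e^{3}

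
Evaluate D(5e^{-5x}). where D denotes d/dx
- 25 e^{- 5 x}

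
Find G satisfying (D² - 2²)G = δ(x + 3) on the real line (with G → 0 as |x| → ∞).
-\frac{e^{-2|x + 3|}}{4}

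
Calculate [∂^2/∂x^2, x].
2\frac{d}{dx}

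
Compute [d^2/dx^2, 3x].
6\frac{d}{dx}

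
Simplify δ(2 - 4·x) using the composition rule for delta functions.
\frac{\delta(x - 1/2)}{4}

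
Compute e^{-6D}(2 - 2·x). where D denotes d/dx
14 - 2 x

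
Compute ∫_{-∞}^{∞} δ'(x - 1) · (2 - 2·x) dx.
2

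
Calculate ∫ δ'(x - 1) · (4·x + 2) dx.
-4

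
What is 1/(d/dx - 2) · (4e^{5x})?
\frac{4 e^{5 x}}{3}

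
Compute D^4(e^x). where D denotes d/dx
e^{x}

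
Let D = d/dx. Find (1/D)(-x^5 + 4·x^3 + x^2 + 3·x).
- \frac{x^{6}}{6} + x^{4} + \frac{x^{3}}{3} + \frac{3 x^{2}}{2}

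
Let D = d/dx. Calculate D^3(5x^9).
2520 x^{6}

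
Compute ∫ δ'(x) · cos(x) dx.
0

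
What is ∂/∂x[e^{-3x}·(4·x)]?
4 \left(1 - 3 x\right) e^{- 3 x}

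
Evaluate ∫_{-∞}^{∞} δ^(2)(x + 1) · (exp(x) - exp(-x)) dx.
- 2 \sinh{\left(1 \right)}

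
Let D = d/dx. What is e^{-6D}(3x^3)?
3 x^{3} - 54 x^{2} + 324 x - 648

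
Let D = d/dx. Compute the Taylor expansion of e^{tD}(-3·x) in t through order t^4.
- 3 t - 3 x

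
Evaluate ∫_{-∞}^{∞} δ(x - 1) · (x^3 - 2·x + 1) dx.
0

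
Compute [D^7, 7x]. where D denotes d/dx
49D^{6}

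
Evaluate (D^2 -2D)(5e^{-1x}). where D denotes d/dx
15 e^{- x}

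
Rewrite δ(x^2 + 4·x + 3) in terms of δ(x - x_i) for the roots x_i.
\frac{\delta(x + 3) + \delta(x + 1)}{2}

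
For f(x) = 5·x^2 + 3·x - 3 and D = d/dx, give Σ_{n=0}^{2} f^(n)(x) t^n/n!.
5 t^{2} + t \left(10 x + 3\right) + 5 x^{2} + 3 x - 3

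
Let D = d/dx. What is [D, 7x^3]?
21 x^{2}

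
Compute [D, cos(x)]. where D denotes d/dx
- \sin{\left(x \right)}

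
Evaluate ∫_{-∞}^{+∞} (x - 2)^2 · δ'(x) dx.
4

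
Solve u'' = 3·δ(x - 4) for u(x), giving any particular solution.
\frac{3|x - 4|}{2}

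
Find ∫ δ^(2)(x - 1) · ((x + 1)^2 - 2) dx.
2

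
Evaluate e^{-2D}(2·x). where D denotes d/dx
2 x - 4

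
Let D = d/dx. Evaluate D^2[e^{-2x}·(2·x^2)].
4 \left(2 x^{2} - 4 x + 1\right) e^{- 2 x}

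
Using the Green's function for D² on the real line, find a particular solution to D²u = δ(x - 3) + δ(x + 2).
\frac{|x - 3|}{2} + \frac{|x + 2|}{2}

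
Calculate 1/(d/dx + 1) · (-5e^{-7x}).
\frac{5 e^{- 7 x}}{6}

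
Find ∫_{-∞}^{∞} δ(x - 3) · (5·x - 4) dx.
11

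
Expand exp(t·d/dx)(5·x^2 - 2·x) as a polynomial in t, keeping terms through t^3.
5 t^{2} + 2 t \left(5 x - 1\right) + 5 x^{2} - 2 x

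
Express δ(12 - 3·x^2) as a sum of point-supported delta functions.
\frac{\delta(x - 2) + \delta(x + 2)}{12}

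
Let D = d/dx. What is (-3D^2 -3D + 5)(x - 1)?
5 x - 8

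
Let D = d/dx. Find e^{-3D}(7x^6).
7 x^{6} - 126 x^{5} + 945 x^{4} - 3780 x^{3} + 8505 x^{2} - 10206 x + 5103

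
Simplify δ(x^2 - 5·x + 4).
\frac{\delta(x - 1) + \delta(x - 4)}{3}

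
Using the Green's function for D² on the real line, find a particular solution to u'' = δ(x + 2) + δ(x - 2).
\frac{|x + 2|}{2} + \frac{|x - 2|}{2}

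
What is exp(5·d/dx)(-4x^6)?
- 4 x^{6} - 120 x^{5} - 1500 x^{4} - 10000 x^{3} - 37500 x^{2} - 75000 x - 62500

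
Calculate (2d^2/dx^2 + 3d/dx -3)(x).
3 - 3 x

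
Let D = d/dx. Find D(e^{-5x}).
- 5 e^{- 5 x}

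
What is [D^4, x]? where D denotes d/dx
4D^{3}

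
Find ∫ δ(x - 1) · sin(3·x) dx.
\sin{\left(3 \right)}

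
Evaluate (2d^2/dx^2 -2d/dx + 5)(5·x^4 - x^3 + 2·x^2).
25 x^{4} - 45 x^{3} + 136 x^{2} - 20 x + 8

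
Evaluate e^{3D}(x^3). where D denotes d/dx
x^{3} + 9 x^{2} + 27 x + 27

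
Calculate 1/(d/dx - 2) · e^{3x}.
e^{3 x}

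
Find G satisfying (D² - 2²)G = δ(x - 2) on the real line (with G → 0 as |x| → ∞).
-\frac{e^{-2|x - 2|}}{4}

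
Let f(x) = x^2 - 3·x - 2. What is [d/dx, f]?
2 x - 3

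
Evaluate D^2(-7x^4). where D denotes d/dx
- 84 x^{2}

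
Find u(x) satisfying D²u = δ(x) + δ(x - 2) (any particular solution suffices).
\frac{|x|}{2} + \frac{|x - 2|}{2}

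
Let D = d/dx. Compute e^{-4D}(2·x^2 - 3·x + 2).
2 x^{2} - 19 x + 46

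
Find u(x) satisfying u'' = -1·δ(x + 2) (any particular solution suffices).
-\frac{|x + 2|}{2}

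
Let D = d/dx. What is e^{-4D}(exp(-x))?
e^{4 - x}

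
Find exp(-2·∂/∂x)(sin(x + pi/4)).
\sin{\left(x - 2 + \frac{\pi}{4} \right)}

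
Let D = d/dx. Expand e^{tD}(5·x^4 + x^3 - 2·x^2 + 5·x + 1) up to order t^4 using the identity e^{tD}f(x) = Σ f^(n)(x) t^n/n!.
5 t^{4} + t^{3} \left(20 x + 1\right) + t^{2} \left(30 x^{2} + 3 x - 2\right) + t \left(20 x^{3} + 3 x^{2} - 4 x + 5\right) + 5 x^{4} + x^{3} - 2 x^{2} + 5 x + 1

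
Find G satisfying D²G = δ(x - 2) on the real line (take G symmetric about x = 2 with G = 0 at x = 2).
\frac{|x - 2|}{2}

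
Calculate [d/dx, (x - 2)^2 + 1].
2 x - 4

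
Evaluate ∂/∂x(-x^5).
- 5 x^{4}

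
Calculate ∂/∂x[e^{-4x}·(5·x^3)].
x^{2} \left(15 - 20 x\right) e^{- 4 x}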